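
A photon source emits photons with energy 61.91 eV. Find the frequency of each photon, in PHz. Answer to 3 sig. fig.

15.0 PHz

Use h = 6.62607015 × 10^-34 J·s, 1 eV = 1.602176634 × 10^-19 J.
First convert: E = 61.91 eV = 9.9191 × 10^-18 J.
Apply f = E/h: f = 1.497 × 10^16 Hz.
Converting to PHz: f = 14.97 PHz ≈ 15.0 PHz.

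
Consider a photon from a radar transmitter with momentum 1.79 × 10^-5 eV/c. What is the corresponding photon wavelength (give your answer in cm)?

6.93 cm

First convert: p = 1.79 × 10^-5 eV/c = 9.5663 × 10^-33 kg·m/s.
Since λ = h/p for a photon, λ = 0.06926 m.
Converting to cm: λ = 6.926 cm ≈ 6.93 cm.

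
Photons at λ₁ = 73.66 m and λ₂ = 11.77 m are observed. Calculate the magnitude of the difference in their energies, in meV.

Using E = hc/λ: E₁ = 2.6968e-27 J, E₂ = 1.6877e-26 J.
|ΔE| = |2.6968e-27 − 1.6877e-26| = 1.42e-26 J = 8.85e-5 meV.

8.85e-5 meV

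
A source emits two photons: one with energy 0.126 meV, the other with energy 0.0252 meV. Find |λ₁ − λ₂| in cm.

Using λ = hc/E: λ₁ = 0.009840 m, λ₂ = 0.04920 m.
|Δλ| = |0.009840 − 0.04920| = 0.0394 m = 3.94 cm.

3.94 cm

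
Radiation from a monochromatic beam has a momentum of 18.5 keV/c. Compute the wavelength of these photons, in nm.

0.0670 nm

Convert to SI: p = 18.5 keV/c = 9.8869 × 10^-24 kg·m/s.
For a photon λ = h/p, so λ = 6.702 × 10^-11 m.
Converting to nm: λ = 0.06702 nm ≈ 0.0670 nm.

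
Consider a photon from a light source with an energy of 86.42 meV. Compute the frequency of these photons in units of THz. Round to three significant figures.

20.9 THz

In SI units: E = 86.42 meV = 1.3846 × 10^-20 J.
Since f = E/h for a photon, f = 2.090 × 10^13 Hz.
Converting to THz: f = 20.90 THz ≈ 20.9 THz.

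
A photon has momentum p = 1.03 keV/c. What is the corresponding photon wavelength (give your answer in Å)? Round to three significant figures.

12.0 Å

First convert: p = 1.03 keV/c = 5.5046 × 10^-25 kg·m/s.
Apply λ = h/p: λ = 1.204 × 10^-9 m.
Converting to Å: λ = 12.04 Å ≈ 12.0 Å.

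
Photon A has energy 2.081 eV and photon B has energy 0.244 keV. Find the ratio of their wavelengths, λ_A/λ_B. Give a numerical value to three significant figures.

λ_A = 5.958 × 10^-7 m (from energy = 2.081 eV, via λ = hc/E).
λ_B = 5.081 × 10^-9 m (from energy = 0.244 keV, via λ = hc/E).
Ratio = 5.958 × 10^-7 / 5.081 × 10^-9 = 117.

117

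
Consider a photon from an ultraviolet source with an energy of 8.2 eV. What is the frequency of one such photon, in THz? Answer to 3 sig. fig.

1980 THz

Take h = 6.62607015 × 10^-34 J·s, 1 eV = 1.602176634 × 10^-19 J.
In SI units: E = 8.2 eV = 1.3138 × 10^-18 J.
The photon relation is f = E/h, giving f = 1.983 × 10^15 Hz.
Converting to THz: f = 1983 THz ≈ 1980 THz.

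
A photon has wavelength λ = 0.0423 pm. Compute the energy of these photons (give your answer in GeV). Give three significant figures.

First convert: λ = 0.0423 pm = 4.23e-14 m.
Apply E = hc/λ: E = 4.696e-12 J.
Converting to GeV: E = 0.02931 GeV ≈ 0.0293 GeV.

0.0293 GeV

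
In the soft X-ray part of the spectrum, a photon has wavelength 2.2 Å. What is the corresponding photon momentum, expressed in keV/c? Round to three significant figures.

(h = 6.62607015·10^-34 J·s, c = 2.99792458·10^8 m/s, 1 eV = 1.602176634·10^-19 J.)
Convert to SI: λ = 2.2 Å = 2.2·10^-10 m.
Apply p = h/λ: p = 3.012·10^-24 kg·m/s.
Converting to keV/c: p = 5.636 keV/c ≈ 5.64 keV/c.

5.64 keV/c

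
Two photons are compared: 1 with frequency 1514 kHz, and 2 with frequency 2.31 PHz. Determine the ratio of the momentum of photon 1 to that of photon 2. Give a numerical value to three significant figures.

6.55 × 10^-10

p_1 = 3.346 × 10^-36 kg·m/s (from frequency = 1514 kHz, via p = hf/c).
p_2 = 5.106 × 10^-27 kg·m/s (from frequency = 2.31 PHz, via p = hf/c).
Ratio = 3.346 × 10^-36 / 5.106 × 10^-27 = 6.55 × 10^-10.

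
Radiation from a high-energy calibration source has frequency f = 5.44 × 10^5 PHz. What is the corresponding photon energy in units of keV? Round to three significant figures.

(h = 6.62607015 × 10^-34 J·s, 1 eV = 1.602176634 × 10^-19 J.)
In SI units: f = 5.44 × 10^5 PHz = 5.44 × 10^20 Hz.
The photon relation is E = hf, giving E = 3.605 × 10^-13 J.
Converting to keV: E = 2250 keV ≈ 2250 keV.

2250 keV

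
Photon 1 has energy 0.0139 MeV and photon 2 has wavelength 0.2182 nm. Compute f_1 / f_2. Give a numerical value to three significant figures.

2.45

f_1 = 3.361e18 Hz (from energy = 0.0139 MeV, via f = E/h).
f_2 = 1.374e18 Hz (from wavelength = 0.2182 nm, via f = c/λ).
Ratio = 3.361e18 / 1.374e18 = 2.45.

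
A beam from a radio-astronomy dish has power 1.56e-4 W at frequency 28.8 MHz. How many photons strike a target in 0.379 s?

Total energy: E_total = P·t = 1.56e-4 × 0.379 = 5.912e-5 J.
Per-photon energy: E = 1.908e-26 J.
N = E_total / E_photon = 3.10e21.

3.10e21 photons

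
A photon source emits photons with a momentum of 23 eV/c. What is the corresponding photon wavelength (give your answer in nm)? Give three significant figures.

(h = 6.62607015e-34 J·s, c = 2.99792458e8 m/s, 1 eV = 1.602176634e-19 J.)
In SI units: p = 23 eV/c = 1.2292e-26 kg·m/s.
Since λ = h/p for a photon, λ = 5.391e-8 m.
Converting to nm: λ = 53.91 nm ≈ 53.9 nm.

53.9 nm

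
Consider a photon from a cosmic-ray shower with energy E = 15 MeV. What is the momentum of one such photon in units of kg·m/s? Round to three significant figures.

First convert: E = 15 MeV = 2.4033e-12 J.
Apply p = E/c: p = 8.016e-21 kg·m/s.
So p ≈ 8.02e-21 kg·m/s.

8.02e-21 kg·m/s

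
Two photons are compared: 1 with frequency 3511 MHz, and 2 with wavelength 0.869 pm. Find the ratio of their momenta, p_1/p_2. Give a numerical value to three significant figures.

p_1 = 7.760 × 10^-33 kg·m/s (from frequency = 3511 MHz, via p = hf/c).
p_2 = 7.625 × 10^-22 kg·m/s (from wavelength = 0.869 pm, via p = h/λ).
Ratio = 7.760 × 10^-33 / 7.625 × 10^-22 = 1.02 × 10^-11.

1.02 × 10^-11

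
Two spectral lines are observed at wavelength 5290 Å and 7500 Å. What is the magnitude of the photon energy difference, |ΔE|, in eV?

Using E = hc/λ: E₁ = 3.755 × 10^-19 J, E₂ = 2.649 × 10^-19 J.
|ΔE| = |3.755 × 10^-19 − 2.649 × 10^-19| = 1.11 × 10^-19 J = 0.691 eV.

0.691 eV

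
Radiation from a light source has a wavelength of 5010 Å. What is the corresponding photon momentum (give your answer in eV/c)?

2.47 eV/c

First convert: λ = 5010 Å = 5.01e-7 m.
For a photon p = h/λ, so p = 1.323e-27 kg·m/s.
Converting to eV/c: p = 2.475 eV/c ≈ 2.47 eV/c.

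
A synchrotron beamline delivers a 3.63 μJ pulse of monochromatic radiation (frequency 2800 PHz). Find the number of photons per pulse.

1.96e9 photons

Per-photon energy: E = 1.855e-15 J (from frequency = 2800 PHz).
N = E_total / E_photon = 3.63e-6 J / 1.855e-15 J = 1.96e9.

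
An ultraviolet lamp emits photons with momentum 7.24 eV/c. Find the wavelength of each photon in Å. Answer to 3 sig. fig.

1710 Å

In SI units: p = 7.24 eV/c = 3.8693·10^-27 kg·m/s.
Since λ = h/p for a photon, λ = 1.712·10^-7 m.
Converting to Å: λ = 1712 Å ≈ 1710 Å.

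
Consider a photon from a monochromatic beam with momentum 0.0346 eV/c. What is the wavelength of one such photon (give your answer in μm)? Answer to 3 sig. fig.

Convert to SI: p = 0.0346 eV/c = 1.8491e-29 kg·m/s.
Since λ = h/p for a photon, λ = 3.583e-5 m.
Converting to μm: λ = 35.83 μm ≈ 35.8 μm.

35.8 μm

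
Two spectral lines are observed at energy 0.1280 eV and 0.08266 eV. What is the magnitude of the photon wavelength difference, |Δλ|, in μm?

5.31 μm

Using λ = hc/E: λ₁ = 9.6863 × 10^-6 m, λ₂ = 1.4999 × 10^-5 m.
|Δλ| = |9.6863 × 10^-6 − 1.4999 × 10^-5| = 5.31 × 10^-6 m = 5.31 μm.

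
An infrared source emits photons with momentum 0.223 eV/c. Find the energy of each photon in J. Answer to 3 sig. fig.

3.57e-20 J

First convert: p = 0.223 eV/c = 1.1918e-28 kg·m/s.
The photon relation is E = pc, giving E = 3.573e-20 J.
So E ≈ 3.57e-20 J.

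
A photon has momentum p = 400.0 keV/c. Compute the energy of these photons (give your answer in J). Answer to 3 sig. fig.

Convert to SI: p = 400.0 keV/c = 2.1377e-22 kg·m/s.
Apply E = pc: E = 6.409e-14 J.
So E ≈ 6.41e-14 J.

6.41e-14 J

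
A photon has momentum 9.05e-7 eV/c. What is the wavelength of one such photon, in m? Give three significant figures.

1.37 m

(h = 6.62607015e-34 J·s, c = 2.99792458e8 m/s, 1 eV = 1.602176634e-19 J.)
First convert: p = 9.05e-7 eV/c = 4.8366e-34 kg·m/s.
For a photon λ = h/p, so λ = 1.370 m.
So λ ≈ 1.37 m.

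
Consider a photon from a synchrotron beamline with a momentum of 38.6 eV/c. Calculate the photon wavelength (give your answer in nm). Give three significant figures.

Take h = 6.62607015 × 10^-34 J·s, c = 2.99792458 × 10^8 m/s, 1 eV = 1.602176634 × 10^-19 J.
In SI units: p = 38.6 eV/c = 2.0629 × 10^-26 kg·m/s.
The photon relation is λ = h/p, giving λ = 3.212 × 10^-8 m.
Converting to nm: λ = 32.12 nm ≈ 32.1 nm.

32.1 nm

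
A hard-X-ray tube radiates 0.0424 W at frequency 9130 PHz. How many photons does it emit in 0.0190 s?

1.33e11 photons

Total energy: E_total = P·t = 0.0424 × 0.0190 = 8.056e-4 J.
Per-photon energy: E = 6.050e-15 J.
N = E_total / E_photon = 1.33e11.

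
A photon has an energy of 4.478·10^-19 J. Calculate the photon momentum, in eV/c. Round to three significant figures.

2.79 eV/c

Use c = 2.99792458·10^8 m/s, 1 eV = 1.602176634·10^-19 J.
Since p = E/c for a photon, p = 1.494·10^-27 kg·m/s.
Converting to eV/c: p = 2.795 eV/c ≈ 2.79 eV/c.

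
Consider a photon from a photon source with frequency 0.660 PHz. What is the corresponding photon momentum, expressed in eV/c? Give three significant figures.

(h = 6.62607015 × 10^-34 J·s, c = 2.99792458 × 10^8 m/s, 1 eV = 1.602176634 × 10^-19 J.)
Convert to SI: f = 0.660 PHz = 6.60 × 10^14 Hz.
For a photon p = hf/c, so p = 1.459 × 10^-27 kg·m/s.
Converting to eV/c: p = 2.730 eV/c ≈ 2.73 eV/c.

2.73 eV/c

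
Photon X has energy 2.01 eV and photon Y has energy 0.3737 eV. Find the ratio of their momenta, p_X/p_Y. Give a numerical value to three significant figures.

p_X = 1.074 × 10^-27 kg·m/s (from energy = 2.01 eV, via p = E/c).
p_Y = 1.997 × 10^-28 kg·m/s (from energy = 0.3737 eV, via p = E/c).
Ratio = 1.074 × 10^-27 / 1.997 × 10^-28 = 5.38.

5.38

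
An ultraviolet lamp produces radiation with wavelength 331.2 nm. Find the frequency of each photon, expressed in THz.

905 THz

Take c = 2.99792458e8 m/s.
Convert to SI: λ = 331.2 nm = 3.312e-7 m.
Apply f = c/λ: f = 9.052e14 Hz.
Converting to THz: f = 905.2 THz ≈ 905 THz.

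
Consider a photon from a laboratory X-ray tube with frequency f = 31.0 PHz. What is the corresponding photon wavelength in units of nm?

9.67 nm

Convert to SI: f = 31.0 PHz = 3.10 × 10^16 Hz.
Since λ = c/f for a photon, λ = 9.671 × 10^-9 m.
Converting to nm: λ = 9.671 nm ≈ 9.67 nm.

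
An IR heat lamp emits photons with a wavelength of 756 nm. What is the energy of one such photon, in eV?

Use h = 6.62607015 × 10^-34 J·s, c = 2.99792458 × 10^8 m/s, 1 eV = 1.602176634 × 10^-19 J.
First convert: λ = 756 nm = 7.56 × 10^-7 m.
Since E = hc/λ for a photon, E = 2.628 × 10^-19 J.
Converting to eV: E = 1.640 eV ≈ 1.64 eV.

1.64 eV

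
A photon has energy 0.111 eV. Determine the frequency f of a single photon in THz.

26.8 THz

Take h = 6.62607015 × 10^-34 J·s, 1 eV = 1.602176634 × 10^-19 J.
In SI units: E = 0.111 eV = 1.7784 × 10^-20 J.
Since f = E/h for a photon, f = 2.684 × 10^13 Hz.
Converting to THz: f = 26.84 THz ≈ 26.8 THz.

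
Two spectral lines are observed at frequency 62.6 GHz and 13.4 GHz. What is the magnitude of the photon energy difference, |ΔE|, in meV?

Using E = hf: E₁ = 4.148 × 10^-23 J, E₂ = 8.879 × 10^-24 J.
|ΔE| = |4.148 × 10^-23 − 8.879 × 10^-24| = 3.26 × 10^-23 J = 0.203 meV.

0.203 meV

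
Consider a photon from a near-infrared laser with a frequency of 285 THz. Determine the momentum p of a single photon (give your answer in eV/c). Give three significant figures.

1.18 eV/c

In SI units: f = 285 THz = 2.85 × 10^14 Hz.
For a photon p = hf/c, so p = 6.299 × 10^-28 kg·m/s.
Converting to eV/c: p = 1.179 eV/c ≈ 1.18 eV/c.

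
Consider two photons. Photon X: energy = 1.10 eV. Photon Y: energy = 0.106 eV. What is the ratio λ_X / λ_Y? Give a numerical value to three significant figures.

λ_X = 1.127e-6 m (from energy = 1.10 eV, via λ = hc/E).
λ_Y = 1.170e-5 m (from energy = 0.106 eV, via λ = hc/E).
Ratio = 1.127e-6 / 1.170e-5 = 0.0964.

0.0964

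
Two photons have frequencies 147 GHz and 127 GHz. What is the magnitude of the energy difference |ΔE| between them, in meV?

0.0827 meV

Using E = hf: E₁ = 9.740e-23 J, E₂ = 8.415e-23 J.
|ΔE| = |9.740e-23 − 8.415e-23| = 1.33e-23 J = 0.0827 meV.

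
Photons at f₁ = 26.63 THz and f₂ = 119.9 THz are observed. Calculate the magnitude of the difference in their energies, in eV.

0.386 eV

Using E = hf: E₁ = 1.7645e-20 J, E₂ = 7.9447e-20 J.
|ΔE| = |1.7645e-20 − 7.9447e-20| = 6.18e-20 J = 0.386 eV.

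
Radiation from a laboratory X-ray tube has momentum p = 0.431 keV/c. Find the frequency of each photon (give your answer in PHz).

Convert to SI: p = 0.431 keV/c = 2.3034·10^-25 kg·m/s.
Apply f = pc/h: f = 1.042·10^17 Hz.
Converting to PHz: f = 104.2 PHz ≈ 104 PHz.

104 PHz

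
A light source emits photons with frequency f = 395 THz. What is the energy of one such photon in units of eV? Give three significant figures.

1.63 eV

In SI units: f = 395 THz = 3.95e14 Hz.
Since E = hf for a photon, E = 2.617e-19 J.
Converting to eV: E = 1.634 eV ≈ 1.63 eV.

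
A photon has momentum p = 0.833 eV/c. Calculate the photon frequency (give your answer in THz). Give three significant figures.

201 THz

First convert: p = 0.833 eV/c = 4.4518·10^-28 kg·m/s.
Apply f = pc/h: f = 2.014·10^14 Hz.
Converting to THz: f = 201.4 THz ≈ 201 THz.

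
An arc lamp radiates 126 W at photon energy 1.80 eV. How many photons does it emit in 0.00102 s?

4.46 × 10^17 photons

Total energy: E_total = P·t = 126 × 0.00102 = 0.1285 J.
Per-photon energy: E = 2.884 × 10^-19 J.
N = E_total / E_photon = 4.46 × 10^17.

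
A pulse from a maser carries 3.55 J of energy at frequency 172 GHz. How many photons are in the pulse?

3.11e22 photons

Per-photon energy: E = 1.140e-22 J (from frequency = 172 GHz).
N = E_total / E_photon = 3.55 J / 1.140e-22 J = 3.11e22.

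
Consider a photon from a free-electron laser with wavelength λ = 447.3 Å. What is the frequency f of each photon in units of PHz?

Convert to SI: λ = 447.3 Å = 4.473e-8 m.
For a photon f = c/λ, so f = 6.702e15 Hz.
Converting to PHz: f = 6.702 PHz ≈ 6.70 PHz.

6.70 PHz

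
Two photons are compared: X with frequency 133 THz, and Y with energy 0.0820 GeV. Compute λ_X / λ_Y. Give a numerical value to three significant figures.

λ_X = 2.254·10^-6 m (from frequency = 133 THz, via λ = c/f).
λ_Y = 1.512·10^-14 m (from energy = 0.0820 GeV, via λ = hc/E).
Ratio = 2.254·10^-6 / 1.512·10^-14 = 1.49·10^8.

1.49·10^8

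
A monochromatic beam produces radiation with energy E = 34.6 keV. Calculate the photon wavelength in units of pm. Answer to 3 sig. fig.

Use h = 6.62607015 × 10^-34 J·s, c = 2.99792458 × 10^8 m/s, 1 eV = 1.602176634 × 10^-19 J.
First convert: E = 34.6 keV = 5.5435 × 10^-15 J.
Apply λ = hc/E: λ = 3.583 × 10^-11 m.
Converting to pm: λ = 35.83 pm ≈ 35.8 pm.

35.8 pm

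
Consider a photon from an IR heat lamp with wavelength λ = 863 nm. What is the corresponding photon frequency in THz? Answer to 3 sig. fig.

First convert: λ = 863 nm = 8.63e-7 m.
Since f = c/λ for a photon, f = 3.474e14 Hz.
Converting to THz: f = 347.4 THz ≈ 347 THz.

347 THz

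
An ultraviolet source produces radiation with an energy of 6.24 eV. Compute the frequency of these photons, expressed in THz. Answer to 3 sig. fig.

1510 THz

(h = 6.62607015e-34 J·s, 1 eV = 1.602176634e-19 J.)
In SI units: E = 6.24 eV = 9.9976e-19 J.
Apply f = E/h: f = 1.509e15 Hz.
Converting to THz: f = 1509 THz ≈ 1510 THz.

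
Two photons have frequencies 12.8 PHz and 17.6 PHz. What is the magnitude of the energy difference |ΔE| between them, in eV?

Using E = hf: E₁ = 8.481e-18 J, E₂ = 1.166e-17 J.
|ΔE| = |8.481e-18 − 1.166e-17| = 3.18e-18 J = 19.9 eV.

19.9 eV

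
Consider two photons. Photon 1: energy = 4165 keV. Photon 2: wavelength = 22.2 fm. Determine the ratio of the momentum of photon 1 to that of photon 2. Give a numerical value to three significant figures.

0.0746

p_1 = 2.226e-21 kg·m/s (from energy = 4165 keV, via p = E/c).
p_2 = 2.985e-20 kg·m/s (from wavelength = 22.2 fm, via p = h/λ).
Ratio = 2.226e-21 / 2.985e-20 = 0.0746.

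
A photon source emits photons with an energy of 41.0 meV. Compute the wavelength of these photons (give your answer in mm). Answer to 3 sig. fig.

0.0302 mm

Convert to SI: E = 41.0 meV = 6.5689 × 10^-21 J.
The photon relation is λ = hc/E, giving λ = 3.024 × 10^-5 m.
Converting to mm: λ = 0.03024 mm ≈ 0.0302 mm.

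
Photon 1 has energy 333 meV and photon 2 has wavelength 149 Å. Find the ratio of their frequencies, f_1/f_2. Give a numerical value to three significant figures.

4.00e-3

f_1 = 8.052e13 Hz (from energy = 333 meV, via f = E/h).
f_2 = 2.012e16 Hz (from wavelength = 149 Å, via f = c/λ).
Ratio = 8.052e13 / 2.012e16 = 4.00e-3.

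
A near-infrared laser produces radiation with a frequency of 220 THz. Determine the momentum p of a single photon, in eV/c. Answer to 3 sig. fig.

Use h = 6.62607015 × 10^-34 J·s, c = 2.99792458 × 10^8 m/s, 1 eV = 1.602176634 × 10^-19 J.
First convert: f = 220 THz = 2.2 × 10^14 Hz.
Apply p = hf/c: p = 4.862 × 10^-28 kg·m/s.
Converting to eV/c: p = 0.9098 eV/c ≈ 0.910 eV/c.

0.910 eV/c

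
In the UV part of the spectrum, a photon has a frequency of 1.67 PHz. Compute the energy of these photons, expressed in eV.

Use h = 6.62607015 × 10^-34 J·s, 1 eV = 1.602176634 × 10^-19 J.
In SI units: f = 1.67 PHz = 1.67 × 10^15 Hz.
For a photon E = hf, so E = 1.107 × 10^-18 J.
Converting to eV: E = 6.907 eV ≈ 6.91 eV.

6.91 eV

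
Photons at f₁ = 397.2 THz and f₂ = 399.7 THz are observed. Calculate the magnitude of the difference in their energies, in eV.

Using E = hf: E₁ = 2.6319e-19 J, E₂ = 2.6484e-19 J.
|ΔE| = |2.6319e-19 − 2.6484e-19| = 1.66e-21 J = 0.0103 eV.

0.0103 eV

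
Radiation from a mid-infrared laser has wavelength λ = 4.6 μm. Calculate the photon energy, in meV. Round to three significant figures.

Take h = 6.62607015e-34 J·s, c = 2.99792458e8 m/s, 1 eV = 1.602176634e-19 J.
In SI units: λ = 4.6 μm = 4.6e-6 m.
Apply E = hc/λ: E = 4.318e-20 J.
Converting to meV: E = 269.5 meV ≈ 270 meV.

270 meV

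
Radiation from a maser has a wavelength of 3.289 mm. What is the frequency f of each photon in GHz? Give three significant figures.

In SI units: λ = 3.289 mm = 0.003289 m.
Apply f = c/λ: f = 9.115e10 Hz.
Converting to GHz: f = 91.15 GHz ≈ 91.2 GHz.

91.2 GHz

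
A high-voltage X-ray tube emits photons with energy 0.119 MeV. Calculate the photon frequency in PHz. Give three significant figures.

(h = 6.62607015 × 10^-34 J·s, 1 eV = 1.602176634 × 10^-19 J.)
Convert to SI: E = 0.119 MeV = 1.9066 × 10^-14 J.
Apply f = E/h: f = 2.877 × 10^19 Hz.
Converting to PHz: f = 28770 PHz ≈ 2.88 × 10^4 PHz.

2.88 × 10^4 PHz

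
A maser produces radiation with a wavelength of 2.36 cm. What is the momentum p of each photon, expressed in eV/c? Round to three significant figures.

Take h = 6.62607015e-34 J·s, c = 2.99792458e8 m/s, 1 eV = 1.602176634e-19 J.
First convert: λ = 2.36 cm = 0.0236 m.
For a photon p = h/λ, so p = 2.808e-32 kg·m/s.
Converting to eV/c: p = 5.254e-5 eV/c ≈ 5.25e-5 eV/c.

5.25e-5 eV/c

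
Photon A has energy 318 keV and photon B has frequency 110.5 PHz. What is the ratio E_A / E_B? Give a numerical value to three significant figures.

696

E_A = 5.095 × 10^-14 J (from energy = 318 keV, via E given directly).
E_B = 7.322 × 10^-17 J (from frequency = 110.5 PHz, via E = hf).
Ratio = 5.095 × 10^-14 / 7.322 × 10^-17 = 696.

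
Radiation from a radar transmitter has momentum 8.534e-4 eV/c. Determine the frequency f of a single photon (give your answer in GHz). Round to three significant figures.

(h = 6.62607015e-34 J·s, c = 2.99792458e8 m/s, 1 eV = 1.602176634e-19 J.)
In SI units: p = 8.534e-4 eV/c = 4.5608e-31 kg·m/s.
Apply f = pc/h: f = 2.064e11 Hz.
Converting to GHz: f = 206.4 GHz ≈ 206 GHz.

206 GHz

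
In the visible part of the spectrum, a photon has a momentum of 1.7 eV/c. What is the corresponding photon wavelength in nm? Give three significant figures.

Convert to SI: p = 1.7 eV/c = 9.0853 × 10^-28 kg·m/s.
The photon relation is λ = h/p, giving λ = 7.293 × 10^-7 m.
Converting to nm: λ = 729.3 nm ≈ 729 nm.

729 nm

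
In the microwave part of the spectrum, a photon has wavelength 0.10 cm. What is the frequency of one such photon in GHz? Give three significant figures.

300 GHz

Convert to SI: λ = 0.10 cm = 0.0010 m.
Apply f = c/λ: f = 2.998e11 Hz.
Converting to GHz: f = 299.8 GHz ≈ 300 GHz.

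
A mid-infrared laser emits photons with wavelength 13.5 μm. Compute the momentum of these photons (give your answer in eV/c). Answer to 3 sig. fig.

Convert to SI: λ = 13.5 μm = 1.35e-5 m.
For a photon p = h/λ, so p = 4.908e-29 kg·m/s.
Converting to eV/c: p = 0.09184 eV/c ≈ 0.0918 eV/c.

0.0918 eV/c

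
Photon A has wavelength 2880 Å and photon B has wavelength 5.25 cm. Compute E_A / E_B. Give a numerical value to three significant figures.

E_A = 6.897 × 10^-19 J (from wavelength = 2880 Å, via E = hc/λ).
E_B = 3.784 × 10^-24 J (from wavelength = 5.25 cm, via E = hc/λ).
Ratio = 6.897 × 10^-19 / 3.784 × 10^-24 = 1.82 × 10^5.

1.82 × 10^5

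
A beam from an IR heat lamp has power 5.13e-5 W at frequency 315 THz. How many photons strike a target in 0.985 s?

2.42e14 photons

Total energy: E_total = P·t = 5.13e-5 × 0.985 = 5.053e-5 J.
Per-photon energy: E = 2.087e-19 J.
N = E_total / E_photon = 2.42e14.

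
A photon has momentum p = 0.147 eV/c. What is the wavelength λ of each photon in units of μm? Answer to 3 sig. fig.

Convert to SI: p = 0.147 eV/c = 7.8561e-29 kg·m/s.
For a photon λ = h/p, so λ = 8.434e-6 m.
Converting to μm: λ = 8.434 μm ≈ 8.43 μm.

8.43 μm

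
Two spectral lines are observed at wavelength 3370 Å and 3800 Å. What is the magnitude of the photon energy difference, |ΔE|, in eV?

0.416 eV

Using E = hc/λ: E₁ = 5.894 × 10^-19 J, E₂ = 5.227 × 10^-19 J.
|ΔE| = |5.894 × 10^-19 − 5.227 × 10^-19| = 6.67 × 10^-20 J = 0.416 eV.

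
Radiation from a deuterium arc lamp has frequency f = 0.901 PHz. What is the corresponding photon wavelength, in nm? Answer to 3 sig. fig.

Use c = 2.99792458e8 m/s.
First convert: f = 0.901 PHz = 9.01e14 Hz.
For a photon λ = c/f, so λ = 3.327e-7 m.
Converting to nm: λ = 332.7 nm ≈ 333 nm.

333 nm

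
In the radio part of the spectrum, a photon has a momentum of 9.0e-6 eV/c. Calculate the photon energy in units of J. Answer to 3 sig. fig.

First convert: p = 9.0e-6 eV/c = 4.8099e-33 kg·m/s.
For a photon E = pc, so E = 1.442e-24 J.
So E ≈ 1.44e-24 J.

1.44e-24 J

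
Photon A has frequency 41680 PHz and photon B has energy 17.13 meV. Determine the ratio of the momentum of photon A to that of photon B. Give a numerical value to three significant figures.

1.01 × 10^7

p_A = 9.212 × 10^-23 kg·m/s (from frequency = 41680 PHz, via p = hf/c).
p_B = 9.155 × 10^-30 kg·m/s (from energy = 17.13 meV, via p = E/c).
Ratio = 9.212 × 10^-23 / 9.155 × 10^-30 = 1.01 × 10^7.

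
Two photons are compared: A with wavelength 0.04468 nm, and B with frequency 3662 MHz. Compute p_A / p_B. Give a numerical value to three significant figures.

1.83·10^9

p_A = 1.483·10^-23 kg·m/s (from wavelength = 0.04468 nm, via p = h/λ).
p_B = 8.094·10^-33 kg·m/s (from frequency = 3662 MHz, via p = hf/c).
Ratio = 1.483·10^-23 / 8.094·10^-33 = 1.83·10^9.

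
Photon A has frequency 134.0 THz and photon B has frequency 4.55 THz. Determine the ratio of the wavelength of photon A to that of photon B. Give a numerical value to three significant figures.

λ_A = 2.237·10^-6 m (from frequency = 134.0 THz, via λ = c/f).
λ_B = 6.589·10^-5 m (from frequency = 4.55 THz, via λ = c/f).
Ratio = 2.237·10^-6 / 6.589·10^-5 = 0.0340.

0.0340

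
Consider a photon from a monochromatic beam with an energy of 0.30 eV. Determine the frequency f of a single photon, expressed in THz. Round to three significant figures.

Convert to SI: E = 0.30 eV = 4.8065e-20 J.
Apply f = E/h: f = 7.254e13 Hz.
Converting to THz: f = 72.54 THz ≈ 72.5 THz.

72.5 THz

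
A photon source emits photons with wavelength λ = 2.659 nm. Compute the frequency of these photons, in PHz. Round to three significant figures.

113 PHz

Use c = 2.99792458e8 m/s.
Convert to SI: λ = 2.659 nm = 2.659e-9 m.
For a photon f = c/λ, so f = 1.127e17 Hz.
Converting to PHz: f = 112.7 PHz ≈ 113 PHz.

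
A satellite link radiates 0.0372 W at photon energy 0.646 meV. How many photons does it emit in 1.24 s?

Total energy: E_total = P·t = 0.0372 × 1.24 = 0.04613 J.
Per-photon energy: E = 1.035 × 10^-22 J.
N = E_total / E_photon = 4.46 × 10^20.

4.46 × 10^20 photons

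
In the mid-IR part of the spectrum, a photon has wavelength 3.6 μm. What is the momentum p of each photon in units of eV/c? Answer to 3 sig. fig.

Take h = 6.62607015·10^-34 J·s, c = 2.99792458·10^8 m/s, 1 eV = 1.602176634·10^-19 J.
In SI units: λ = 3.6 μm = 3.6·10^-6 m.
Apply p = h/λ: p = 1.841·10^-28 kg·m/s.
Converting to eV/c: p = 0.3444 eV/c ≈ 0.344 eV/c.

0.344 eV/c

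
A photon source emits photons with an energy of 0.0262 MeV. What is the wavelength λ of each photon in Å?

0.473 Å

In SI units: E = 0.0262 MeV = 4.1977e-15 J.
The photon relation is λ = hc/E, giving λ = 4.732e-11 m.
Converting to Å: λ = 0.4732 Å ≈ 0.473 Å.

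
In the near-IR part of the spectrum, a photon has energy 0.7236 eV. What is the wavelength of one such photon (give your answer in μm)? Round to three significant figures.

First convert: E = 0.7236 eV = 1.1593e-19 J.
Apply λ = hc/E: λ = 1.713e-6 m.
Converting to μm: λ = 1.713 μm ≈ 1.71 μm.

1.71 μm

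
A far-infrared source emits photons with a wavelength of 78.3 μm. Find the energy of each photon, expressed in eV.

Use h = 6.62607015e-34 J·s, c = 2.99792458e8 m/s, 1 eV = 1.602176634e-19 J.
First convert: λ = 78.3 μm = 7.83e-5 m.
Since E = hc/λ for a photon, E = 2.537e-21 J.
Converting to eV: E = 0.01583 eV ≈ 0.0158 eV.

0.0158 eV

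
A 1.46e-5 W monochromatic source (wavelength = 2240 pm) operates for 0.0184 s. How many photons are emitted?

Total energy: E_total = P·t = 1.46e-5 × 0.0184 = 2.686e-7 J.
Per-photon energy: E = 8.868e-17 J.
N = E_total / E_photon = 3.03e9.

3.03e9 photons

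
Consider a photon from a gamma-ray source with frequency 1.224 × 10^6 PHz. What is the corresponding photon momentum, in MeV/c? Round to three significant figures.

5.06 MeV/c

Convert to SI: f = 1.224 × 10^6 PHz = 1.224 × 10^21 Hz.
Since p = hf/c for a photon, p = 2.705 × 10^-21 kg·m/s.
Converting to MeV/c: p = 5.062 MeV/c ≈ 5.06 MeV/c.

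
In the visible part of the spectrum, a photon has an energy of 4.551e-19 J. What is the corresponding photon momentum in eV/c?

2.84 eV/c

The photon relation is p = E/c, giving p = 1.518e-27 kg·m/s.
Converting to eV/c: p = 2.841 eV/c ≈ 2.84 eV/c.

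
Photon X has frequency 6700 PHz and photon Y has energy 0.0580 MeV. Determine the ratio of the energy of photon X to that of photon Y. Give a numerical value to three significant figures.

0.478

E_X = 4.439·10^-15 J (from frequency = 6700 PHz, via E = hf).
E_Y = 9.293·10^-15 J (from energy = 0.0580 MeV, via E given directly).
Ratio = 4.439·10^-15 / 9.293·10^-15 = 0.478.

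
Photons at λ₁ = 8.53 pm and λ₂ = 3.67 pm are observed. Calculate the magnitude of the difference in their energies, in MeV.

0.192 MeV

Using E = hc/λ: E₁ = 2.329·10^-14 J, E₂ = 5.413·10^-14 J.
|ΔE| = |2.329·10^-14 − 5.413·10^-14| = 3.08·10^-14 J = 0.192 MeV.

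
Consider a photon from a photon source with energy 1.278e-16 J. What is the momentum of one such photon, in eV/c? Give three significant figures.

The photon relation is p = E/c, giving p = 4.263e-25 kg·m/s.
Converting to eV/c: p = 797.7 eV/c ≈ 798 eV/c.

798 eV/c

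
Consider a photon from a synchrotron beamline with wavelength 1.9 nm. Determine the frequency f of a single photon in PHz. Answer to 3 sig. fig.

In SI units: λ = 1.9 nm = 1.9e-9 m.
For a photon f = c/λ, so f = 1.578e17 Hz.
Converting to PHz: f = 157.8 PHz ≈ 158 PHz.

158 PHz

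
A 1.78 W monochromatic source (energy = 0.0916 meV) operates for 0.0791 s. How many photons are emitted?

9.59e21 photons

Total energy: E_total = P·t = 1.78 × 0.0791 = 0.1408 J.
Per-photon energy: E = 1.468e-23 J.
N = E_total / E_photon = 9.59e21.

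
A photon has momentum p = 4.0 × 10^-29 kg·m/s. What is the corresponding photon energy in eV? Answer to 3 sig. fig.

0.0748 eV

Apply E = pc: E = 1.199 × 10^-20 J.
Converting to eV: E = 0.07485 eV ≈ 0.0748 eV.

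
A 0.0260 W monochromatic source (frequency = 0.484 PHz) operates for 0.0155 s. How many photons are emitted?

Total energy: E_total = P·t = 0.0260 × 0.0155 = 4.030 × 10^-4 J.
Per-photon energy: E = 3.207 × 10^-19 J.
N = E_total / E_photon = 1.26 × 10^15.

1.26 × 10^15 photons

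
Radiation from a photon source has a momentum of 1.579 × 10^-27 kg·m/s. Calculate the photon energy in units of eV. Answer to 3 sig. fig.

2.95 eV

Since E = pc for a photon, E = 4.734 × 10^-19 J.
Converting to eV: E = 2.955 eV ≈ 2.95 eV.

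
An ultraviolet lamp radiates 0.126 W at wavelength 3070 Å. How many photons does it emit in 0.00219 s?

Total energy: E_total = P·t = 0.126 × 0.00219 = 2.759e-4 J.
Per-photon energy: E = 6.471e-19 J.
N = E_total / E_photon = 4.26e14.

4.26e14 photons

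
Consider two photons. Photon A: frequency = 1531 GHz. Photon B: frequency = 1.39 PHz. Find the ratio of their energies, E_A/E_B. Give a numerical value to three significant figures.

E_A = 1.014 × 10^-21 J (from frequency = 1531 GHz, via E = hf).
E_B = 9.210 × 10^-19 J (from frequency = 1.39 PHz, via E = hf).
Ratio = 1.014 × 10^-21 / 9.210 × 10^-19 = 1.10 × 10^-3.

1.10 × 10^-3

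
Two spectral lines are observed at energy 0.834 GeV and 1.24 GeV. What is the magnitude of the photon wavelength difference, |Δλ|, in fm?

Using λ = hc/E: λ₁ = 1.487·10^-15 m, λ₂ = 9.999·10^-16 m.
|Δλ| = |1.487·10^-15 − 9.999·10^-16| = 4.87·10^-16 m = 0.487 fm.

0.487 fm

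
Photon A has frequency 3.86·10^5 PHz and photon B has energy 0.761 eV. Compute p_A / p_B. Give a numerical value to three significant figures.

p_A = 8.531·10^-22 kg·m/s (from frequency = 3.86·10^5 PHz, via p = hf/c).
p_B = 4.067·10^-28 kg·m/s (from energy = 0.761 eV, via p = E/c).
Ratio = 8.531·10^-22 / 4.067·10^-28 = 2.10·10^6.

2.10·10^6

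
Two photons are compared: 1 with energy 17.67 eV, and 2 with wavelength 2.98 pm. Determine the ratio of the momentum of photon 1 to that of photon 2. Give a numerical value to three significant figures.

4.25·10^-5

p_1 = 9.443·10^-27 kg·m/s (from energy = 17.67 eV, via p = E/c).
p_2 = 2.224·10^-22 kg·m/s (from wavelength = 2.98 pm, via p = h/λ).
Ratio = 9.443·10^-27 / 2.224·10^-22 = 4.25·10^-5.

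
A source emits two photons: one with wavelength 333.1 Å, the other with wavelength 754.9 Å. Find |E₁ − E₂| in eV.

Using E = hc/λ: E₁ = 5.9635e-18 J, E₂ = 2.6314e-18 J.
|ΔE| = |5.9635e-18 − 2.6314e-18| = 3.33e-18 J = 20.8 eV.

20.8 eV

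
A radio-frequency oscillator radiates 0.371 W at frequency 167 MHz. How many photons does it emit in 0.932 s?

3.12e24 photons

Total energy: E_total = P·t = 0.371 × 0.932 = 0.3458 J.
Per-photon energy: E = 1.107e-25 J.
N = E_total / E_photon = 3.12e24.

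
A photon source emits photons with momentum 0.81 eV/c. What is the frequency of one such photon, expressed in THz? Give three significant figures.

First convert: p = 0.81 eV/c = 4.3289e-28 kg·m/s.
Since f = pc/h for a photon, f = 1.959e14 Hz.
Converting to THz: f = 195.9 THz ≈ 196 THz.

196 THz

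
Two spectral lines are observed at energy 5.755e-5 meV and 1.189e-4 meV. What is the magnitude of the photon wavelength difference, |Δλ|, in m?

11.1 m

Using λ = hc/E: λ₁ = 21.544 m, λ₂ = 10.428 m.
|Δλ| = |21.544 − 10.428| = 11.1 m.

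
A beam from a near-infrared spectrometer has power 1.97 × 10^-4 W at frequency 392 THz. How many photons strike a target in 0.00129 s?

Total energy: E_total = P·t = 1.97 × 10^-4 × 0.00129 = 2.541 × 10^-7 J.
Per-photon energy: E = 2.597 × 10^-19 J.
N = E_total / E_photon = 9.78 × 10^11.

9.78 × 10^11 photons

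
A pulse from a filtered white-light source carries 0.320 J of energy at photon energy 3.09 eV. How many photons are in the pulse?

6.46·10^17 photons

Per-photon energy: E = 4.951·10^-19 J (from energy = 3.09 eV).
N = E_total / E_photon = 0.320 J / 4.951·10^-19 J = 6.46·10^17.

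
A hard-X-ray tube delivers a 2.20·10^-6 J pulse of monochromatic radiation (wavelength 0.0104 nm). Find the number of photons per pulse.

Per-photon energy: E = 1.910·10^-14 J (from wavelength = 0.0104 nm).
N = E_total / E_photon = 2.20·10^-6 J / 1.910·10^-14 J = 1.15·10^8.

1.15·10^8 photons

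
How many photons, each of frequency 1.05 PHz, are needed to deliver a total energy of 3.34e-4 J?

4.80e14 photons

Per-photon energy: E = 6.957e-19 J (from frequency = 1.05 PHz).
N = E_total / E_photon = 3.34e-4 J / 6.957e-19 J = 4.80e14.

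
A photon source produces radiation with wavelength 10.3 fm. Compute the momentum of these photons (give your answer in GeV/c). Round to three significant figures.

0.120 GeV/c

First convert: λ = 10.3 fm = 1.03e-14 m.
Since p = h/λ for a photon, p = 6.433e-20 kg·m/s.
Converting to GeV/c: p = 0.1204 GeV/c ≈ 0.120 GeV/c.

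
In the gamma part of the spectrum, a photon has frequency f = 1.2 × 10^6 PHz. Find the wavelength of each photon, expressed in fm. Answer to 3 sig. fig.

First convert: f = 1.2 × 10^6 PHz = 1.2 × 10^21 Hz.
Since λ = c/f for a photon, λ = 2.498 × 10^-13 m.
Converting to fm: λ = 249.8 fm ≈ 250 fm.

250 fm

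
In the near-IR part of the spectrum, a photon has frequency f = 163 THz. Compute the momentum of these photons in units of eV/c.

Use h = 6.62607015 × 10^-34 J·s, c = 2.99792458 × 10^8 m/s, 1 eV = 1.602176634 × 10^-19 J.
In SI units: f = 163 THz = 1.63 × 10^14 Hz.
The photon relation is p = hf/c, giving p = 3.603 × 10^-28 kg·m/s.
Converting to eV/c: p = 0.6741 eV/c ≈ 0.674 eV/c.

0.674 eV/c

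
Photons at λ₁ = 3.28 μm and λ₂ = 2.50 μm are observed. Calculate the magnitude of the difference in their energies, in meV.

118 meV

Using E = hc/λ: E₁ = 6.056 × 10^-20 J, E₂ = 7.946 × 10^-20 J.
|ΔE| = |6.056 × 10^-20 − 7.946 × 10^-20| = 1.89 × 10^-20 J = 118 meV.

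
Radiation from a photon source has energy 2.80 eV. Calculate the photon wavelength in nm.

First convert: E = 2.80 eV = 4.4861 × 10^-19 J.
Apply λ = hc/E: λ = 4.428 × 10^-7 m.
Converting to nm: λ = 442.8 nm ≈ 443 nm.

443 nm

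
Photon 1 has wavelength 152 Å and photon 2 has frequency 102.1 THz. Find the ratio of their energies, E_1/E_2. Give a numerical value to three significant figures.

E_1 = 1.307e-17 J (from wavelength = 152 Å, via E = hc/λ).
E_2 = 6.765e-20 J (from frequency = 102.1 THz, via E = hf).
Ratio = 1.307e-17 / 6.765e-20 = 193.

193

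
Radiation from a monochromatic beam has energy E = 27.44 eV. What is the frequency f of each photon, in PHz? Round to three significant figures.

(h = 6.62607015e-34 J·s, 1 eV = 1.602176634e-19 J.)
In SI units: E = 27.44 eV = 4.3964e-18 J.
Apply f = E/h: f = 6.635e15 Hz.
Converting to PHz: f = 6.635 PHz ≈ 6.63 PHz.

6.63 PHz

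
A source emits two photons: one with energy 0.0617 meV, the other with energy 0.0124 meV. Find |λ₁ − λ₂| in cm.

Using λ = hc/E: λ₁ = 0.02009 m, λ₂ = 0.09999 m.
|Δλ| = |0.02009 − 0.09999| = 0.0799 m = 7.99 cm.

7.99 cm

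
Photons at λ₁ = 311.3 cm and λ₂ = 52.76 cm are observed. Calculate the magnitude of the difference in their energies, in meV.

Using E = hc/λ: E₁ = 6.3811e-26 J, E₂ = 3.7651e-25 J.
|ΔE| = |6.3811e-26 − 3.7651e-25| = 3.13e-25 J = 1.95e-3 meV.

1.95e-3 meV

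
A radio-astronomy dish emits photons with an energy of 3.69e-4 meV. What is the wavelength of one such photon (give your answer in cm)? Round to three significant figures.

336 cm

Use h = 6.62607015e-34 J·s, c = 2.99792458e8 m/s, 1 eV = 1.602176634e-19 J.
In SI units: E = 3.69e-4 meV = 5.9120e-26 J.
For a photon λ = hc/E, so λ = 3.360 m.
Converting to cm: λ = 336.0 cm ≈ 336 cm.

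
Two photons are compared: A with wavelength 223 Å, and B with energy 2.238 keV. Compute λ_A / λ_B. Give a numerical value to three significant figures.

λ_A = 2.230 × 10^-8 m (from wavelength = 223 Å, via λ given directly).
λ_B = 5.540 × 10^-10 m (from energy = 2.238 keV, via λ = hc/E).
Ratio = 2.230 × 10^-8 / 5.540 × 10^-10 = 40.3.

40.3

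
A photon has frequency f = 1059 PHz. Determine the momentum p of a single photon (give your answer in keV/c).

Convert to SI: f = 1059 PHz = 1.059 × 10^18 Hz.
For a photon p = hf/c, so p = 2.341 × 10^-24 kg·m/s.
Converting to keV/c: p = 4.380 keV/c ≈ 4.38 keV/c.

4.38 keV/c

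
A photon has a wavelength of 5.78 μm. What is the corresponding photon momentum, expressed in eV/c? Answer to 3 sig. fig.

0.215 eV/c

In SI units: λ = 5.78 μm = 5.78e-6 m.
The photon relation is p = h/λ, giving p = 1.146e-28 kg·m/s.
Converting to eV/c: p = 0.2145 eV/c ≈ 0.215 eV/c.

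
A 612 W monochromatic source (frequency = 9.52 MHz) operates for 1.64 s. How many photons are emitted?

1.59 × 10^29 photons

Total energy: E_total = P·t = 612 × 1.64 = 1004 J.
Per-photon energy: E = 6.308 × 10^-27 J.
N = E_total / E_photon = 1.59 × 10^29.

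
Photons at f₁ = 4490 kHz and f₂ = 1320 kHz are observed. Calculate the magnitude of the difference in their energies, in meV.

Using E = hf: E₁ = 2.975e-27 J, E₂ = 8.746e-28 J.
|ΔE| = |2.975e-27 − 8.746e-28| = 2.10e-27 J = 1.31e-5 meV.

1.31e-5 meV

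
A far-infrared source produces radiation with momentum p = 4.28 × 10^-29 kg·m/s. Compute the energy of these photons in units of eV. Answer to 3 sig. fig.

0.0801 eV

Apply E = pc: E = 1.283 × 10^-20 J.
Converting to eV: E = 0.08009 eV ≈ 0.0801 eV.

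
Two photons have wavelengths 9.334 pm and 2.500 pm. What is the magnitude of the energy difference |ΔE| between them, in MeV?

Using E = hc/λ: E₁ = 2.1282e-14 J, E₂ = 7.9458e-14 J.
|ΔE| = |2.1282e-14 − 7.9458e-14| = 5.82e-14 J = 0.363 MeV.

0.363 MeV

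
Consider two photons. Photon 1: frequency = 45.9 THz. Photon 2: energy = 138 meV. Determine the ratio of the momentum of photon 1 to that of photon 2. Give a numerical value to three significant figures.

p_1 = 1.014e-28 kg·m/s (from frequency = 45.9 THz, via p = hf/c).
p_2 = 7.375e-29 kg·m/s (from energy = 138 meV, via p = E/c).
Ratio = 1.014e-28 / 7.375e-29 = 1.38.

1.38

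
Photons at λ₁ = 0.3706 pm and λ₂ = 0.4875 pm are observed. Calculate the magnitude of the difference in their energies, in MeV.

0.802 MeV

Using E = hc/λ: E₁ = 5.3601·10^-13 J, E₂ = 4.0748·10^-13 J.
|ΔE| = |5.3601·10^-13 − 4.0748·10^-13| = 1.29·10^-13 J = 0.802 MeV.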